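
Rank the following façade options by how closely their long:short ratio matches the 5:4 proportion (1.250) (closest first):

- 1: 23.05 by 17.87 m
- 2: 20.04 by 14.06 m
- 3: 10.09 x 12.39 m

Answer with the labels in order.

1: 23.05/17.87 ≈ 1.290 → |1.290 − 1.250| = 0.040
2: 20.04/14.06 ≈ 1.425 → |1.425 − 1.250| = 0.175
3: 12.39/10.09 ≈ 1.228 → |1.228 − 1.250| = 0.022

3, 1, 2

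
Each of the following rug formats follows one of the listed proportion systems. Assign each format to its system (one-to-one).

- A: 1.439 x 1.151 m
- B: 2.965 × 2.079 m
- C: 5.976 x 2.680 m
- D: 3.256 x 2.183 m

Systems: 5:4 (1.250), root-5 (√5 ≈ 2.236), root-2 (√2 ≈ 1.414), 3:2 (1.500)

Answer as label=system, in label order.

Ratios: A ≈ 1.250; B ≈ 1.426; C ≈ 2.230; D ≈ 1.492.
Targets: 5:4 ≈ 1.250; root-5 ≈ 2.236; root-2 ≈ 1.414; 3:2 ≈ 1.500.

A=5:4, B=root-2, C=root-5, D=3:2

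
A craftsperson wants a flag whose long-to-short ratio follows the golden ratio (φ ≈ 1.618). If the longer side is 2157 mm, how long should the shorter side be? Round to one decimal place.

golden ratio ≈ 1.61803.
Shorter side = 2157 ÷ 1.61803 ≈ 1333.103 → 1333.1 mm.

1333.1 mm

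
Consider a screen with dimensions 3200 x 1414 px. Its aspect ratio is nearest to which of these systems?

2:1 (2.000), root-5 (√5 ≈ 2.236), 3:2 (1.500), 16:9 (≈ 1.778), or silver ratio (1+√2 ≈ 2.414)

Ratio = 3200 / 1414 ≈ 2.263.
Distances: 2:1 2.000 (Δ 0.263); root-5 2.236 (Δ 0.027); 3:2 1.500 (Δ 0.763); 16:9 1.778 (Δ 0.485); silver ratio 2.414 (Δ 0.151).

root-5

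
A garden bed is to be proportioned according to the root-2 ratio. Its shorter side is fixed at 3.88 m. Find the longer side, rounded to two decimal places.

5.49 m

root-2 ≈ 1.41421.
Longer side = 3.88 × 1.41421 ≈ 5.4871 → 5.49 m.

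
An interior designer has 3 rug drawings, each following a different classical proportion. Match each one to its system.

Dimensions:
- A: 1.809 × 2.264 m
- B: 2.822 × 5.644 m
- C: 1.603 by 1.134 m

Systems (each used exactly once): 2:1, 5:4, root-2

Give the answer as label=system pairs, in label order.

Ratios: A ≈ 1.252; B ≈ 2.000; C ≈ 1.414.
Targets: 2:1 ≈ 2.000; 5:4 ≈ 1.250; root-2 ≈ 1.414.

A=5:4, B=2:1, C=root-2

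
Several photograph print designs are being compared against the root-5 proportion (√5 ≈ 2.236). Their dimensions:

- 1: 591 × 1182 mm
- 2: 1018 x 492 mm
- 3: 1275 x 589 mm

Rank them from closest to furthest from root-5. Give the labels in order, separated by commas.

Ratios: 1 = 1182 / 591 ≈ 2.000; 2 = 1018 / 492 ≈ 2.069; 3 = 1275 / 589 ≈ 2.165.
|Δ from 2.236|: 1 0.236; 2 0.167; 3 0.071.

3, 2, 1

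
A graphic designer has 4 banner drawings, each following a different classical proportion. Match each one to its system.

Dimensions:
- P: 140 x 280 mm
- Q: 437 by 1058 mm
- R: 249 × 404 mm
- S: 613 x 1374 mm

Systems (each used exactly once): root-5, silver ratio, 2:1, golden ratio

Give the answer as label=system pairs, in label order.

P=2:1, Q=silver ratio, R=golden ratio, S=root-5

P = 280/140 ≈ 2.000 → 2:1 (2.000)
Q = 1058/437 ≈ 2.421 → silver ratio (2.414)
R = 404/249 ≈ 1.622 → golden ratio (1.618)
S = 1374/613 ≈ 2.241 → root-5 (2.236)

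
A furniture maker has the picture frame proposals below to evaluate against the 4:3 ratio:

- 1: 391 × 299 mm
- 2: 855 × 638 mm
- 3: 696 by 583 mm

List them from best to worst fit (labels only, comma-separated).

1: 391/299 ≈ 1.308 → |1.308 − 1.333| = 0.025
2: 855/638 ≈ 1.340 → |1.340 − 1.333| = 0.007
3: 696/583 ≈ 1.194 → |1.194 − 1.333| = 0.139

2, 1, 3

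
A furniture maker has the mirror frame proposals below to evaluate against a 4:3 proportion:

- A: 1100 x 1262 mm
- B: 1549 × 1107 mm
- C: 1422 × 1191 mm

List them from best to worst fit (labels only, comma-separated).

Ratios: A = 1262 / 1100 ≈ 1.147; B = 1549 / 1107 ≈ 1.399; C = 1422 / 1191 ≈ 1.194.
|Δ from 1.333|: A 0.186; B 0.066; C 0.139.

B, C, A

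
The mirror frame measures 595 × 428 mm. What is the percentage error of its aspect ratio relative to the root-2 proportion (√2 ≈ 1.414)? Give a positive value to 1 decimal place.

Ratio = 595 / 428 ≈ 1.3902.
Ideal root-2 ≈ 1.4142. |1.3902 − 1.4142| / 1.4142 ≈ 1.70% → 1.7%.

1.7%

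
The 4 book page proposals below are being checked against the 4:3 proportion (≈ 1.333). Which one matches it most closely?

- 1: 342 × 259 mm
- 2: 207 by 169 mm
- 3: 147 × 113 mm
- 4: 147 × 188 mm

Target 4:3 ≈ 1.333.
1: 1.320 (Δ0.013)  2: 1.225 (Δ0.108)  3: 1.301 (Δ0.032)  4: 1.279 (Δ0.054)

1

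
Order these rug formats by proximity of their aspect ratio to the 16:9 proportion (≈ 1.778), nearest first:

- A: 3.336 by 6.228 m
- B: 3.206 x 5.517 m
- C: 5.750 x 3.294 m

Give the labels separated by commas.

Ratios: A = 6.228 / 3.336 ≈ 1.867; B = 5.517 / 3.206 ≈ 1.721; C = 5.750 / 3.294 ≈ 1.746.
|Δ from 1.778|: A 0.089; B 0.057; C 0.032.

C, B, A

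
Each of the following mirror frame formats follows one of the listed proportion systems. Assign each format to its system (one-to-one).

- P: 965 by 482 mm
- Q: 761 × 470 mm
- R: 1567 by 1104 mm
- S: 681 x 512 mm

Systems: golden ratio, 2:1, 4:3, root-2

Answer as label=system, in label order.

P=2:1, Q=golden ratio, R=root-2, S=4:3

Ratios: P ≈ 2.002; Q ≈ 1.619; R ≈ 1.419; S ≈ 1.330.
Targets: golden ratio ≈ 1.618; 2:1 ≈ 2.000; 4:3 ≈ 1.333; root-2 ≈ 1.414.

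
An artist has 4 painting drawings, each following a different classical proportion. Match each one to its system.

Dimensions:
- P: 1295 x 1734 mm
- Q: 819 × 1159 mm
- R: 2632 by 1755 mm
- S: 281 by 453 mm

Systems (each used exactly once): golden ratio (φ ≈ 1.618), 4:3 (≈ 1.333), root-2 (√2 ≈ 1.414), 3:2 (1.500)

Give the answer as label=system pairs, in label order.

P = 1734/1295 ≈ 1.339 → 4:3 (1.333)
Q = 1159/819 ≈ 1.415 → root-2 (1.414)
R = 2632/1755 ≈ 1.500 → 3:2 (1.500)
S = 453/281 ≈ 1.612 → golden ratio (1.618)

P=4:3, Q=root-2, R=3:2, S=golden ratio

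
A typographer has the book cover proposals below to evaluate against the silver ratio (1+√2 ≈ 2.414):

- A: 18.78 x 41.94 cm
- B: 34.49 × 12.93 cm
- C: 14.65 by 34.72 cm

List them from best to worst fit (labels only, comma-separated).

A: 41.94/18.78 ≈ 2.233 → |2.233 − 2.414| = 0.181
B: 34.49/12.93 ≈ 2.667 → |2.667 − 2.414| = 0.253
C: 34.72/14.65 ≈ 2.370 → |2.370 − 2.414| = 0.044

C, A, B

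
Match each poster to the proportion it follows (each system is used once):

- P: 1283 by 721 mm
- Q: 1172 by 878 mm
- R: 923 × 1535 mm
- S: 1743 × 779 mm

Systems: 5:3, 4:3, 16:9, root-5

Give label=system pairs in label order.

Ratios: P ≈ 1.779; Q ≈ 1.335; R ≈ 1.663; S ≈ 2.237.
Targets: 5:3 ≈ 1.667; 4:3 ≈ 1.333; 16:9 ≈ 1.778; root-5 ≈ 2.236.

P=16:9, Q=4:3, R=5:3, S=root-5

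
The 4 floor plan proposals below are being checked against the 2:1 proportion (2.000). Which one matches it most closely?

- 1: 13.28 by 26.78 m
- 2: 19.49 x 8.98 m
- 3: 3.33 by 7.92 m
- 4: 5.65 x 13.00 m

Ratios (long/short): 1 ≈ 2.017; 2 ≈ 2.170; 3 ≈ 2.378; 4 ≈ 2.301.
2:1 ≈ 2.000; option 1 is nearest (Δ 0.017).

1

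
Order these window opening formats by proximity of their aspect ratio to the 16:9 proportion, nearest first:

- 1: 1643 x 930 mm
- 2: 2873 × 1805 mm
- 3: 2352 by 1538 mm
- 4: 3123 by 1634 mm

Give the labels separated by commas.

1: 1643/930 ≈ 1.767 → |1.767 − 1.778| = 0.011
2: 2873/1805 ≈ 1.592 → |1.592 − 1.778| = 0.186
3: 2352/1538 ≈ 1.529 → |1.529 − 1.778| = 0.249
4: 3123/1634 ≈ 1.911 → |1.911 − 1.778| = 0.133

1, 4, 2, 3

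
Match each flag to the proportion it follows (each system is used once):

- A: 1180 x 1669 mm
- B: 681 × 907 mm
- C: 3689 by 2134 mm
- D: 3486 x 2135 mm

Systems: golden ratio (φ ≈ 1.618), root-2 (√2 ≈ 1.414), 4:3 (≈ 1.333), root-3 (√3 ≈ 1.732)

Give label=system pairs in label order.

Ratios: A ≈ 1.414; B ≈ 1.332; C ≈ 1.729; D ≈ 1.633.
Targets: golden ratio ≈ 1.618; root-2 ≈ 1.414; 4:3 ≈ 1.333; root-3 ≈ 1.732.

A=root-2, B=4:3, C=root-3, D=golden ratio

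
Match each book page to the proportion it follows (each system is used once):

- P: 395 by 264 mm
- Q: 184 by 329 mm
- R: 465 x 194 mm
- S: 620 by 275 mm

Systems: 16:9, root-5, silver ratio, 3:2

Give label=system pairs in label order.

P=3:2, Q=16:9, R=silver ratio, S=root-5

P = 395/264 ≈ 1.496 → 3:2 (1.500)
Q = 329/184 ≈ 1.788 → 16:9 (1.778)
R = 465/194 ≈ 2.397 → silver ratio (2.414)
S = 620/275 ≈ 2.255 → root-5 (2.236)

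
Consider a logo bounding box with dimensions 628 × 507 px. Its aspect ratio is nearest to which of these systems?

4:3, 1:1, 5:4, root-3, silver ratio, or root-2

5:4

Ratio = 628 / 507 ≈ 1.239.
Distances: 4:3 1.333 (Δ 0.094); 1:1 1.000 (Δ 0.239); 5:4 1.250 (Δ 0.011); root-3 1.732 (Δ 0.493); silver ratio 2.414 (Δ 1.175); root-2 1.414 (Δ 0.175).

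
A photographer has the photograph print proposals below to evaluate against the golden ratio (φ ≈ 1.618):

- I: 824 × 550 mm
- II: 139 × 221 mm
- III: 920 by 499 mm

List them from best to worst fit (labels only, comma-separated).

II, I, III

I: 824/550 ≈ 1.498 → |1.498 − 1.618| = 0.120
II: 221/139 ≈ 1.590 → |1.590 − 1.618| = 0.028
III: 920/499 ≈ 1.844 → |1.844 − 1.618| = 0.226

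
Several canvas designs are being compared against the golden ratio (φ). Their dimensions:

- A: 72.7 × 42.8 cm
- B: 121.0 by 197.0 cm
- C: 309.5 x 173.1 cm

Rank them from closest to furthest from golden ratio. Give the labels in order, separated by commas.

A: 72.7/42.8 ≈ 1.699 → |1.699 − 1.618| = 0.081
B: 197.0/121.0 ≈ 1.628 → |1.628 − 1.618| = 0.010
C: 309.5/173.1 ≈ 1.788 → |1.788 − 1.618| = 0.170

B, A, C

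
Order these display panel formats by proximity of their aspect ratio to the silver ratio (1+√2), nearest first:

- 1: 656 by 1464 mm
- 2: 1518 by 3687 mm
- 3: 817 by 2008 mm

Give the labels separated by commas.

2, 3, 1

1: 1464/656 ≈ 2.232 → |2.232 − 2.414| = 0.182
2: 3687/1518 ≈ 2.429 → |2.429 − 2.414| = 0.015
3: 2008/817 ≈ 2.458 → |2.458 − 2.414| = 0.044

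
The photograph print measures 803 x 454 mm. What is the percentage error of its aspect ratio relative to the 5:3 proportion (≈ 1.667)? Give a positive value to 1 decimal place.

Ratio = 803 / 454 ≈ 1.7687.
Ideal 5:3 ≈ 1.6667. |1.7687 − 1.6667| / 1.6667 ≈ 6.12% → 6.1%.

6.1%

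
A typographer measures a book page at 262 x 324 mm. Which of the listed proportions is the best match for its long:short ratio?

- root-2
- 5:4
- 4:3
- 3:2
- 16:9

Ratio = 324 / 262 ≈ 1.237.
Distances: root-2 1.414 (Δ 0.177); 5:4 1.250 (Δ 0.013); 4:3 1.333 (Δ 0.096); 3:2 1.500 (Δ 0.263); 16:9 1.778 (Δ 0.541).

5:4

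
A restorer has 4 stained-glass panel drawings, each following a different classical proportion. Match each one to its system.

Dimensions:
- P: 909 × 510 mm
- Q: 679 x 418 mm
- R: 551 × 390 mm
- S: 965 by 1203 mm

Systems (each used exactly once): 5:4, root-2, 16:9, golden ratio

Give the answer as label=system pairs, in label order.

P=16:9, Q=golden ratio, R=root-2, S=5:4

P = 909/510 ≈ 1.782 → 16:9 (1.778)
Q = 679/418 ≈ 1.624 → golden ratio (1.618)
R = 551/390 ≈ 1.413 → root-2 (1.414)
S = 1203/965 ≈ 1.247 → 5:4 (1.250)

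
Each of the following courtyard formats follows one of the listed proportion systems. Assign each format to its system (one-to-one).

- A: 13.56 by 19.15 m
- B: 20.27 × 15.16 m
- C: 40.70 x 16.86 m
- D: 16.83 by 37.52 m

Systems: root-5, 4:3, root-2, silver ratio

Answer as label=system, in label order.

A=root-2, B=4:3, C=silver ratio, D=root-5

Ratios: A ≈ 1.412; B ≈ 1.337; C ≈ 2.414; D ≈ 2.229.
Targets: root-5 ≈ 2.236; 4:3 ≈ 1.333; root-2 ≈ 1.414; silver ratio ≈ 2.414.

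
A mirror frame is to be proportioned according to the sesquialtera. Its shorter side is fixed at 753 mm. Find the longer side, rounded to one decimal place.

3:2 = 1.50000.
Longer side = 753 × 1.50000 ≈ 1129.500 → 1129.5 mm.

1129.5 mm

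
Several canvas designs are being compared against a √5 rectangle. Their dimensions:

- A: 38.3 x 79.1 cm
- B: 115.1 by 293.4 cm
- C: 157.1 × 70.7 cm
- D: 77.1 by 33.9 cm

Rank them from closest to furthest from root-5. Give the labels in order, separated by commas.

C, D, A, B

Ratios: A = 79.1 / 38.3 ≈ 2.065; B = 293.4 / 115.1 ≈ 2.549; C = 157.1 / 70.7 ≈ 2.222; D = 77.1 / 33.9 ≈ 2.274.
|Δ from 2.236|: A 0.171; B 0.313; C 0.014; D 0.038.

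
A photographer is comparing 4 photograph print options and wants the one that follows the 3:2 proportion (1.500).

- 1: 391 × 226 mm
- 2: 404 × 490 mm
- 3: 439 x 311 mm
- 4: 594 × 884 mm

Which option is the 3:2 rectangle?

Target 3:2 ≈ 1.500.
1: 1.730 (Δ0.230)  2: 1.213 (Δ0.287)  3: 1.412 (Δ0.088)  4: 1.488 (Δ0.012)

4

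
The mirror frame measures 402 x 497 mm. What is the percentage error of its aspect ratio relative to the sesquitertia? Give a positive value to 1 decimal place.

Ratio = 497 / 402 ≈ 1.2363.
Ideal 4:3 ≈ 1.3333. |1.2363 − 1.3333| / 1.3333 ≈ 7.28% → 7.3%.

7.3%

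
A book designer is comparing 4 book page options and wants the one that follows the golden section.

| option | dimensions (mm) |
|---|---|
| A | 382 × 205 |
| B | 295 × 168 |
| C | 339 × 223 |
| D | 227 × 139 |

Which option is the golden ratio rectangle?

Ratios (long/short): A ≈ 1.863; B ≈ 1.756; C ≈ 1.520; D ≈ 1.633.
golden ratio ≈ 1.618; option D is nearest (Δ 0.015).

D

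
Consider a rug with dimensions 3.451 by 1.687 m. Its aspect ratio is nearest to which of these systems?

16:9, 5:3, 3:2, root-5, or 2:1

2:1

3.451/1.687 ≈ 2.046. Nearest candidates are 2:1 (2.000, off by 0.046) and root-5 (2.236, off by 0.190).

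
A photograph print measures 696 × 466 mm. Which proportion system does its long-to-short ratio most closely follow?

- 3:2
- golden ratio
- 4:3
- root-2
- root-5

696/466 ≈ 1.494. Nearest candidates are 3:2 (1.500, off by 0.006) and root-2 (1.414, off by 0.080).

3:2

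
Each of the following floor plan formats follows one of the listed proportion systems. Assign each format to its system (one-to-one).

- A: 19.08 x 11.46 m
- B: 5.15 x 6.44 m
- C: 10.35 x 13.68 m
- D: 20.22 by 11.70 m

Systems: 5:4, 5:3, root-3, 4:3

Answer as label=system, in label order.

Ratios: A ≈ 1.665; B ≈ 1.250; C ≈ 1.322; D ≈ 1.728.
Targets: 5:4 ≈ 1.250; 5:3 ≈ 1.667; root-3 ≈ 1.732; 4:3 ≈ 1.333.

A=5:3, B=5:4, C=4:3, D=root-3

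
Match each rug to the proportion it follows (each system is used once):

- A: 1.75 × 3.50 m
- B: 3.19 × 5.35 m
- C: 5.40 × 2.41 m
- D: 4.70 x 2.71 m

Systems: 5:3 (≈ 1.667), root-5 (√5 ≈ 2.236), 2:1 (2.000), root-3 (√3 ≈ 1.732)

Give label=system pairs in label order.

A=2:1, B=5:3, C=root-5, D=root-3

A = 3.50/1.75 ≈ 2.000 → 2:1 (2.000)
B = 5.35/3.19 ≈ 1.677 → 5:3 (1.667)
C = 5.40/2.41 ≈ 2.241 → root-5 (2.236)
D = 4.70/2.71 ≈ 1.734 → root-3 (1.732)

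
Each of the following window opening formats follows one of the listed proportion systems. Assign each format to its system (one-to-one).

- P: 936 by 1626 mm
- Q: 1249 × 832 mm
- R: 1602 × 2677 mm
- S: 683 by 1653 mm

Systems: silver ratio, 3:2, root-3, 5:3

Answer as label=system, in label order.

P=root-3, Q=3:2, R=5:3, S=silver ratio

P = 1626/936 ≈ 1.737 → root-3 (1.732)
Q = 1249/832 ≈ 1.501 → 3:2 (1.500)
R = 2677/1602 ≈ 1.671 → 5:3 (1.667)
S = 1653/683 ≈ 2.420 → silver ratio (2.414)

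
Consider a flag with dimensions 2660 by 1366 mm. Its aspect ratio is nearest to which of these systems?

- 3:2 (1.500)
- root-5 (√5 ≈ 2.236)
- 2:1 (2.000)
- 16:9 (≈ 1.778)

2:1

Ratio = 2660 / 1366 ≈ 1.947.
Distances: 3:2 1.500 (Δ 0.447); root-5 2.236 (Δ 0.289); 2:1 2.000 (Δ 0.053); 16:9 1.778 (Δ 0.169).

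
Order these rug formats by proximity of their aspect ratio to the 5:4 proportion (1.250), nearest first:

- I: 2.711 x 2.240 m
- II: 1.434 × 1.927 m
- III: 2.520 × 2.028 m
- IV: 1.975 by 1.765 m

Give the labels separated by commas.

I: 2.711/2.240 ≈ 1.210 → |1.210 − 1.250| = 0.040
II: 1.927/1.434 ≈ 1.344 → |1.344 − 1.250| = 0.094
III: 2.520/2.028 ≈ 1.243 → |1.243 − 1.250| = 0.007
IV: 1.975/1.765 ≈ 1.119 → |1.119 − 1.250| = 0.131

III, I, II, IV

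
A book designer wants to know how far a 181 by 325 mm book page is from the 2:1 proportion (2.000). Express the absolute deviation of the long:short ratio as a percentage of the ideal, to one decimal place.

10.2%

Ratio = 325 / 181 ≈ 1.7956.
Ideal 2:1 = 2.0000. |1.7956 − 2.0000| / 2.0000 ≈ 10.22% → 10.2%.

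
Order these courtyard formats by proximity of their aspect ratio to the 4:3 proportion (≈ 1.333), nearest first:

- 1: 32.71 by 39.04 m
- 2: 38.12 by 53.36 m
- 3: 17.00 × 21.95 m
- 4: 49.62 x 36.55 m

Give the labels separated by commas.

1: 39.04/32.71 ≈ 1.194 → |1.194 − 1.333| = 0.139
2: 53.36/38.12 ≈ 1.400 → |1.400 − 1.333| = 0.067
3: 21.95/17.00 ≈ 1.291 → |1.291 − 1.333| = 0.042
4: 49.62/36.55 ≈ 1.358 → |1.358 − 1.333| = 0.025

4, 3, 2, 1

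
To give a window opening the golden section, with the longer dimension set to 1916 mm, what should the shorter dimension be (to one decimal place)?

1184.2 mm

golden ratio ≈ 1.61803.
Shorter side = 1916 ÷ 1.61803 ≈ 1184.156 → 1184.2 mm.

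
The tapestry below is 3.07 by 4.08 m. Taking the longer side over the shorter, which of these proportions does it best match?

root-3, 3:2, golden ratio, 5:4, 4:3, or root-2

4:3

Ratio = 4.08 / 3.07 ≈ 1.329.
Distances: root-3 1.732 (Δ 0.403); 3:2 1.500 (Δ 0.171); golden ratio 1.618 (Δ 0.289); 5:4 1.250 (Δ 0.079); 4:3 1.333 (Δ 0.004); root-2 1.414 (Δ 0.085).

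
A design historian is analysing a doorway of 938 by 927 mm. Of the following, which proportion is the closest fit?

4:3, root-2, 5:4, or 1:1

938/927 ≈ 1.012. Nearest candidates are 1:1 (1.000, off by 0.012) and 5:4 (1.250, off by 0.238).

1:1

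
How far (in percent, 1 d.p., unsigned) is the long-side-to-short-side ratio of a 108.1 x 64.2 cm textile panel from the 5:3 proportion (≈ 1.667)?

1.0%

Ratio = 108.1 / 64.2 ≈ 1.6838.
Ideal 5:3 ≈ 1.6667. |1.6838 − 1.6667| / 1.6667 ≈ 1.03% → 1.0%.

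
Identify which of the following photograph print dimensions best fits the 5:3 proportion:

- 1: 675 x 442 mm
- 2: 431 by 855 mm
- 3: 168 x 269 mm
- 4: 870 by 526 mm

Ratios (long/short): 1 ≈ 1.527; 2 ≈ 1.984; 3 ≈ 1.601; 4 ≈ 1.654.
5:3 ≈ 1.667; option 4 is nearest (Δ 0.013).

4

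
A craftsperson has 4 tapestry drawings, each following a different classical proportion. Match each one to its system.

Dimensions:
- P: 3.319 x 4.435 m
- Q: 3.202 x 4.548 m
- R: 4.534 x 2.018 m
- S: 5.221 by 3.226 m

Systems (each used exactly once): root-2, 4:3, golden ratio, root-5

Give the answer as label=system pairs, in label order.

Ratios: P ≈ 1.336; Q ≈ 1.420; R ≈ 2.247; S ≈ 1.618.
Targets: root-2 ≈ 1.414; 4:3 ≈ 1.333; golden ratio ≈ 1.618; root-5 ≈ 2.236.

P=4:3, Q=root-2, R=root-5, S=golden ratio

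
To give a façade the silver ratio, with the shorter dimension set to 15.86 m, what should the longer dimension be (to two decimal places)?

38.29 m

silver ratio ≈ 2.41421.
Longer side = 15.86 × 2.41421 ≈ 38.2894 → 38.29 m.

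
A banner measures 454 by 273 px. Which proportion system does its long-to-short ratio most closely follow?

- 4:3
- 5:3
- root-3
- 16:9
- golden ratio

Ratio = 454 / 273 ≈ 1.663.
Distances: 4:3 1.333 (Δ 0.330); 5:3 1.667 (Δ 0.004); root-3 1.732 (Δ 0.069); 16:9 1.778 (Δ 0.115); golden ratio 1.618 (Δ 0.045).

5:3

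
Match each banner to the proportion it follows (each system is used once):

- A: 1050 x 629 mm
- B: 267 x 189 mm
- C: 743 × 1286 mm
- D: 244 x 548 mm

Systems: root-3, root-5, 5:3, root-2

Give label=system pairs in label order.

A = 1050/629 ≈ 1.669 → 5:3 (1.667)
B = 267/189 ≈ 1.413 → root-2 (1.414)
C = 1286/743 ≈ 1.731 → root-3 (1.732)
D = 548/244 ≈ 2.246 → root-5 (2.236)

A=5:3, B=root-2, C=root-3, D=root-5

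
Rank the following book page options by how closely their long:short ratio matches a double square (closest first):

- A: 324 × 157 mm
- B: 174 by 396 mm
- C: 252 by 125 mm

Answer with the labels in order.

A: 324/157 ≈ 2.064 → |2.064 − 2.000| = 0.064
B: 396/174 ≈ 2.276 → |2.276 − 2.000| = 0.276
C: 252/125 ≈ 2.016 → |2.016 − 2.000| = 0.016

C, A, B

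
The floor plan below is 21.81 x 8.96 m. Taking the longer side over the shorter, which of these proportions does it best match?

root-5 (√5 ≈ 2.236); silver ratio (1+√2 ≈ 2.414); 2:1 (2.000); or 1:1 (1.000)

Ratio = 21.81 / 8.96 ≈ 2.434.
Distances: root-5 2.236 (Δ 0.198); silver ratio 2.414 (Δ 0.020); 2:1 2.000 (Δ 0.434); 1:1 1.000 (Δ 1.434).

silver ratio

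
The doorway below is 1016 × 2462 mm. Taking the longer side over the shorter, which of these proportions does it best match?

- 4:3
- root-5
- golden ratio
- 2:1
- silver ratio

silver ratio

2462/1016 ≈ 2.423. Nearest candidates are silver ratio (2.414, off by 0.009) and root-5 (2.236, off by 0.187).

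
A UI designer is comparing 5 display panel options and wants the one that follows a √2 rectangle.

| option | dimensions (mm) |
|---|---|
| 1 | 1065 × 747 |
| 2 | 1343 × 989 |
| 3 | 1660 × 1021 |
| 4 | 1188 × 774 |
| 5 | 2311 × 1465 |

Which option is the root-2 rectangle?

1

Ratios (long/short): 1 ≈ 1.426; 2 ≈ 1.358; 3 ≈ 1.626; 4 ≈ 1.535; 5 ≈ 1.577.
root-2 ≈ 1.414; option 1 is nearest (Δ 0.012).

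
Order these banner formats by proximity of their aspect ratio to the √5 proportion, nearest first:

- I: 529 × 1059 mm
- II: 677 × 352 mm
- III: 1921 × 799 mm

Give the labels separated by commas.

I: 1059/529 ≈ 2.002 → |2.002 − 2.236| = 0.234
II: 677/352 ≈ 1.923 → |1.923 − 2.236| = 0.313
III: 1921/799 ≈ 2.404 → |2.404 − 2.236| = 0.168

III, I, II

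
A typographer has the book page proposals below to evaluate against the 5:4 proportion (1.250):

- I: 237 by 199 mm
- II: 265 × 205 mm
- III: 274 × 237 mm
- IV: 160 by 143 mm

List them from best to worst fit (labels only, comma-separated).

II, I, III, IV

Ratios: I = 237 / 199 ≈ 1.191; II = 265 / 205 ≈ 1.293; III = 274 / 237 ≈ 1.156; IV = 160 / 143 ≈ 1.119.
|Δ from 1.250|: I 0.059; II 0.043; III 0.094; IV 0.131.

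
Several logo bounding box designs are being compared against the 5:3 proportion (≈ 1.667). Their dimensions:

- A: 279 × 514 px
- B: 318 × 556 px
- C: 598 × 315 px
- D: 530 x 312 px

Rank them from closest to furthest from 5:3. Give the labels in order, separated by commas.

Ratios: A = 514 / 279 ≈ 1.842; B = 556 / 318 ≈ 1.748; C = 598 / 315 ≈ 1.898; D = 530 / 312 ≈ 1.699.
|Δ from 1.667|: A 0.175; B 0.081; C 0.231; D 0.032.

D, B, A, C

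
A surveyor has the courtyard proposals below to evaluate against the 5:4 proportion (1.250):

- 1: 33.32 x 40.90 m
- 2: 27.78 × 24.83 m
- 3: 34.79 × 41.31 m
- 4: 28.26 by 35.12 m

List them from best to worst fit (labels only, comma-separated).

1: 40.90/33.32 ≈ 1.227 → |1.227 − 1.250| = 0.023
2: 27.78/24.83 ≈ 1.119 → |1.119 − 1.250| = 0.131
3: 41.31/34.79 ≈ 1.187 → |1.187 − 1.250| = 0.063
4: 35.12/28.26 ≈ 1.243 → |1.243 − 1.250| = 0.007

4, 1, 3, 2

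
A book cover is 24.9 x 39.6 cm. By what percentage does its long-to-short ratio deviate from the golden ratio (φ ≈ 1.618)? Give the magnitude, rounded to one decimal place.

Ratio = 39.6 / 24.9 ≈ 1.5904.
Ideal golden ratio ≈ 1.6180. |1.5904 − 1.6180| / 1.6180 ≈ 1.71% → 1.7%.

1.7%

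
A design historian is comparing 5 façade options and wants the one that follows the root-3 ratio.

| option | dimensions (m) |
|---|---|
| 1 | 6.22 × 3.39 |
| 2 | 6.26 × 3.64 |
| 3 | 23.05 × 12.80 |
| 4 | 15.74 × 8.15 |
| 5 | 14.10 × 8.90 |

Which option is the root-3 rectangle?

Ratios (long/short): 1 ≈ 1.835; 2 ≈ 1.720; 3 ≈ 1.801; 4 ≈ 1.931; 5 ≈ 1.584.
root-3 ≈ 1.732; option 2 is nearest (Δ 0.012).

2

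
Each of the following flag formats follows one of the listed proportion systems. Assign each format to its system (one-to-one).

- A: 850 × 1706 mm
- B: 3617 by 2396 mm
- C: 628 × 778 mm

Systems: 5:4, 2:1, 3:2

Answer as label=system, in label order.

A = 1706/850 ≈ 2.007 → 2:1 (2.000)
B = 3617/2396 ≈ 1.510 → 3:2 (1.500)
C = 778/628 ≈ 1.239 → 5:4 (1.250)

A=2:1, B=3:2, C=5:4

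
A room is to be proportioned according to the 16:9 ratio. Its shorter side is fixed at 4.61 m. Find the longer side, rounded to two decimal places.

16:9 ≈ 1.77778.
Longer side = 4.61 × 1.77778 ≈ 8.1956 → 8.20 m.

8.20 m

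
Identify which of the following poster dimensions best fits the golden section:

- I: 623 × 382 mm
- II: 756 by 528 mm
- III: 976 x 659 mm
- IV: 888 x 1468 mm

Ratios (long/short): I ≈ 1.631; II ≈ 1.432; III ≈ 1.481; IV ≈ 1.653.
golden ratio ≈ 1.618; option I is nearest (Δ 0.013).

I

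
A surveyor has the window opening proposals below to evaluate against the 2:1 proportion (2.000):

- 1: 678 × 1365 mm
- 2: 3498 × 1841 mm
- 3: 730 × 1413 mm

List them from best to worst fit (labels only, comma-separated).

Ratios: 1 = 1365 / 678 ≈ 2.013; 2 = 3498 / 1841 ≈ 1.900; 3 = 1413 / 730 ≈ 1.936.
|Δ from 2.000|: 1 0.013; 2 0.100; 3 0.064.

1, 3, 2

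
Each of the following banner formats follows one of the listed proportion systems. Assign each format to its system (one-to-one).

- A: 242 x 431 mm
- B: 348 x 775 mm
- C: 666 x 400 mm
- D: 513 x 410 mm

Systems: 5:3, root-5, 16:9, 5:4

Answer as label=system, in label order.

A=16:9, B=root-5, C=5:3, D=5:4

Ratios: A ≈ 1.781; B ≈ 2.227; C ≈ 1.665; D ≈ 1.251.
Targets: 5:3 ≈ 1.667; root-5 ≈ 2.236; 16:9 ≈ 1.778; 5:4 ≈ 1.250.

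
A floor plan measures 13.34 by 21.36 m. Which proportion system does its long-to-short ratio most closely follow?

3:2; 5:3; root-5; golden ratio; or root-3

21.36/13.34 ≈ 1.601. Nearest candidates are golden ratio (1.618, off by 0.017) and 5:3 (1.667, off by 0.066).

golden ratio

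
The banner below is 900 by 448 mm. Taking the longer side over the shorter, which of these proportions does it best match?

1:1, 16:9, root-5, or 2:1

900/448 ≈ 2.009. Nearest candidates are 2:1 (2.000, off by 0.009) and root-5 (2.236, off by 0.227).

2:1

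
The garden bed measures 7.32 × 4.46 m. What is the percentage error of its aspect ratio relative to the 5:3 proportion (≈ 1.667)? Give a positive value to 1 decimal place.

Ratio = 7.32 / 4.46 ≈ 1.6413.
Ideal 5:3 ≈ 1.6667. |1.6413 − 1.6667| / 1.6667 ≈ 1.52% → 1.5%.

1.5%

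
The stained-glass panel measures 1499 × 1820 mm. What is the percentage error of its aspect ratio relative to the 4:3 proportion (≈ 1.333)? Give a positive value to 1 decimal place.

8.9%

Ratio = 1820 / 1499 ≈ 1.2141.
Ideal 4:3 ≈ 1.3333. |1.2141 − 1.3333| / 1.3333 ≈ 8.94% → 8.9%.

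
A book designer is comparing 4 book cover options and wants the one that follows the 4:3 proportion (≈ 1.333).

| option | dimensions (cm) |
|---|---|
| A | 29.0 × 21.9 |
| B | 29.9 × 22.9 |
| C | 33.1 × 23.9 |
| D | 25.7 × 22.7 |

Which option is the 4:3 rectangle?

A

Target 4:3 ≈ 1.333.
A: 1.324 (Δ0.009)  B: 1.306 (Δ0.027)  C: 1.385 (Δ0.052)  D: 1.132 (Δ0.201)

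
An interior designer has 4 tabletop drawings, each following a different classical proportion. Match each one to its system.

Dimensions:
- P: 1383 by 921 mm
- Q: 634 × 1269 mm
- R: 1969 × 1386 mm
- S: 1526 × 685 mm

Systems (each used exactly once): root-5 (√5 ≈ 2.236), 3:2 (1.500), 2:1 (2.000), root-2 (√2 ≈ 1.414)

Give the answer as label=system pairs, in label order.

P=3:2, Q=2:1, R=root-2, S=root-5

Ratios: P ≈ 1.502; Q ≈ 2.002; R ≈ 1.421; S ≈ 2.228.
Targets: root-5 ≈ 2.236; 3:2 ≈ 1.500; 2:1 ≈ 2.000; root-2 ≈ 1.414.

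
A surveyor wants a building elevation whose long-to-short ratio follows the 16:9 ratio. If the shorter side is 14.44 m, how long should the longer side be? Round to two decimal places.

16:9 ≈ 1.77778.
Longer side = 14.44 × 1.77778 ≈ 25.6711 → 25.67 m.

25.67 m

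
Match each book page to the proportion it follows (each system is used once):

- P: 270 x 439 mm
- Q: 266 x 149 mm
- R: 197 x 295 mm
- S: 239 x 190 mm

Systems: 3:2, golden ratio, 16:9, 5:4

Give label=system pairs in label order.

P=golden ratio, Q=16:9, R=3:2, S=5:4

Ratios: P ≈ 1.626; Q ≈ 1.785; R ≈ 1.497; S ≈ 1.258.
Targets: 3:2 ≈ 1.500; golden ratio ≈ 1.618; 16:9 ≈ 1.778; 5:4 ≈ 1.250.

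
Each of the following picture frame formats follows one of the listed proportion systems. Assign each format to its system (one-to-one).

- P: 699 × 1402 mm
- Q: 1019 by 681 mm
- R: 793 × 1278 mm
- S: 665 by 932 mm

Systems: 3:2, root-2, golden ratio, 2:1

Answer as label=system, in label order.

P=2:1, Q=3:2, R=golden ratio, S=root-2

Ratios: P ≈ 2.006; Q ≈ 1.496; R ≈ 1.612; S ≈ 1.402.
Targets: 3:2 ≈ 1.500; root-2 ≈ 1.414; golden ratio ≈ 1.618; 2:1 ≈ 2.000.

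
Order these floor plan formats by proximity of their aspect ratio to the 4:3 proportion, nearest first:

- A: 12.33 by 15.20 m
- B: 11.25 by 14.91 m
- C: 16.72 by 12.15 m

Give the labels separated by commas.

B, C, A

Ratios: A = 15.20 / 12.33 ≈ 1.233; B = 14.91 / 11.25 ≈ 1.325; C = 16.72 / 12.15 ≈ 1.376.
|Δ from 1.333|: A 0.100; B 0.008; C 0.043.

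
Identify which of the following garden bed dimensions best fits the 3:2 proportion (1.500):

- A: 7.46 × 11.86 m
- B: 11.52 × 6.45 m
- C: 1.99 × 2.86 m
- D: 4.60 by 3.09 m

Target 3:2 ≈ 1.500.
A: 1.590 (Δ0.090)  B: 1.786 (Δ0.286)  C: 1.437 (Δ0.063)  D: 1.489 (Δ0.011)

D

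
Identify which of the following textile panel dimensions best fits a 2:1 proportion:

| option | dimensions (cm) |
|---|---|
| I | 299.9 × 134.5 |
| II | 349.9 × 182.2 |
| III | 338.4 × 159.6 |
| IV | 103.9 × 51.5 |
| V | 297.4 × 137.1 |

IV

Target 2:1 ≈ 2.000.
I: 2.230 (Δ0.230)  II: 1.920 (Δ0.080)  III: 2.120 (Δ0.120)  IV: 2.017 (Δ0.017)  V: 2.169 (Δ0.169)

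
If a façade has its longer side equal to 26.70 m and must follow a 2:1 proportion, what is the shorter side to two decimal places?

13.35 m

2:1 = 2.00000.
Shorter side = 26.70 ÷ 2.00000 ≈ 13.3500 → 13.35 m.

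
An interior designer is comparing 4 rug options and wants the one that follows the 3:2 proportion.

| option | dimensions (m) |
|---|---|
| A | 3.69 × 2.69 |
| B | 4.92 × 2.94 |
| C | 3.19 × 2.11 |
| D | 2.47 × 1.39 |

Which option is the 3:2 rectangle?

Ratios (long/short): A ≈ 1.372; B ≈ 1.673; C ≈ 1.512; D ≈ 1.777.
3:2 ≈ 1.500; option C is nearest (Δ 0.012).

C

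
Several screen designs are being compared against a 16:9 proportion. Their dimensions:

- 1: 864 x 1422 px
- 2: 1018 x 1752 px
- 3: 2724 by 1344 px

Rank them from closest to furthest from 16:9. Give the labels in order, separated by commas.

2, 1, 3

1: 1422/864 ≈ 1.646 → |1.646 − 1.778| = 0.132
2: 1752/1018 ≈ 1.721 → |1.721 − 1.778| = 0.057
3: 2724/1344 ≈ 2.027 → |2.027 − 1.778| = 0.249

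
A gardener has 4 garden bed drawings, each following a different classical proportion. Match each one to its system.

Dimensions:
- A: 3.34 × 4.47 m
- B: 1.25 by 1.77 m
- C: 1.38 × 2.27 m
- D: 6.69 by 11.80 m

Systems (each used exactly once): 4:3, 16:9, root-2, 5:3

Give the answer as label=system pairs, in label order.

A = 4.47/3.34 ≈ 1.338 → 4:3 (1.333)
B = 1.77/1.25 ≈ 1.416 → root-2 (1.414)
C = 2.27/1.38 ≈ 1.645 → 5:3 (1.667)
D = 11.80/6.69 ≈ 1.764 → 16:9 (1.778)

A=4:3, B=root-2, C=5:3, D=16:9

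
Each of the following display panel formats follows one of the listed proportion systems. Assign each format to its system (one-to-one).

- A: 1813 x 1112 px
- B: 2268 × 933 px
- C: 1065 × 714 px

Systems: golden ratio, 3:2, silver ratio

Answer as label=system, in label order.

Ratios: A ≈ 1.630; B ≈ 2.431; C ≈ 1.492.
Targets: golden ratio ≈ 1.618; 3:2 ≈ 1.500; silver ratio ≈ 2.414.

A=golden ratio, B=silver ratio, C=3:2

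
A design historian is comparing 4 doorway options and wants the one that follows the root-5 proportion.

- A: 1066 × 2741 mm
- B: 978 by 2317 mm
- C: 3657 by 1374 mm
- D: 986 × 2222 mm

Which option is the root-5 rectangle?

Ratios (long/short): A ≈ 2.571; B ≈ 2.369; C ≈ 2.662; D ≈ 2.254.
root-5 ≈ 2.236; option D is nearest (Δ 0.018).

D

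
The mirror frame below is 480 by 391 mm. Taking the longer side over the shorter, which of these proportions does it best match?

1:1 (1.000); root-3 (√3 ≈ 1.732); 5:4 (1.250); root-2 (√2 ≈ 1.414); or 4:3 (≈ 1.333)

Ratio = 480 / 391 ≈ 1.228.
Distances: 1:1 1.000 (Δ 0.228); root-3 1.732 (Δ 0.504); 5:4 1.250 (Δ 0.022); root-2 1.414 (Δ 0.186); 4:3 1.333 (Δ 0.105).

5:4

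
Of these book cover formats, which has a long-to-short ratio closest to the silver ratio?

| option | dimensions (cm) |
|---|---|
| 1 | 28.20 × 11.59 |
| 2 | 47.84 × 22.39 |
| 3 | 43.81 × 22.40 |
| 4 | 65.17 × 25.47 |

1

Ratios (long/short): 1 ≈ 2.433; 2 ≈ 2.137; 3 ≈ 1.956; 4 ≈ 2.559.
silver ratio ≈ 2.414; option 1 is nearest (Δ 0.019).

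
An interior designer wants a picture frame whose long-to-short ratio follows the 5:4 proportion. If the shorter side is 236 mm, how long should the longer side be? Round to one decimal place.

295.0 mm

5:4 = 1.25000.
Longer side = 236 × 1.25000 ≈ 295.000 → 295.0 mm.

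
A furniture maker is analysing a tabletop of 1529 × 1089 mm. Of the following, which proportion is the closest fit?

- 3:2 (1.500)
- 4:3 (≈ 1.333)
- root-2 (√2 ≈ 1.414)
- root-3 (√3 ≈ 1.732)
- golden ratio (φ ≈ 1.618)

root-2

Ratio = 1529 / 1089 ≈ 1.404.
Distances: 3:2 1.500 (Δ 0.096); 4:3 1.333 (Δ 0.071); root-2 1.414 (Δ 0.010); root-3 1.732 (Δ 0.328); golden ratio 1.618 (Δ 0.214).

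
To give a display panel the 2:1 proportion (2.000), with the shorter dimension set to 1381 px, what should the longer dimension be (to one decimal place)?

2762.0 px

2:1 = 2.00000.
Longer side = 1381 × 2.00000 ≈ 2762.000 → 2762.0 px.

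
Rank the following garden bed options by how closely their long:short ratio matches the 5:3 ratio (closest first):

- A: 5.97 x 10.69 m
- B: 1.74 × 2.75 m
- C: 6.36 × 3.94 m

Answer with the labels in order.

C, B, A

Ratios: A = 10.69 / 5.97 ≈ 1.791; B = 2.75 / 1.74 ≈ 1.580; C = 6.36 / 3.94 ≈ 1.614.
|Δ from 1.667|: A 0.124; B 0.087; C 0.053.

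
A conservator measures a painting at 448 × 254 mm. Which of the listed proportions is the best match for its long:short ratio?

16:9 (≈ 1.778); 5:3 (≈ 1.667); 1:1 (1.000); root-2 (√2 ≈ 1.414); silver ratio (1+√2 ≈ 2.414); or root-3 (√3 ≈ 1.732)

16:9

448/254 ≈ 1.764. Nearest candidates are 16:9 (1.778, off by 0.014) and root-3 (1.732, off by 0.032).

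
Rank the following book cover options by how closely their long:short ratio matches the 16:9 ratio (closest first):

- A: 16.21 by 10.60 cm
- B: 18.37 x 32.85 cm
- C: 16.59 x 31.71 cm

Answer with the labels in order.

A: 16.21/10.60 ≈ 1.529 → |1.529 − 1.778| = 0.249
B: 32.85/18.37 ≈ 1.788 → |1.788 − 1.778| = 0.010
C: 31.71/16.59 ≈ 1.911 → |1.911 − 1.778| = 0.133

B, C, A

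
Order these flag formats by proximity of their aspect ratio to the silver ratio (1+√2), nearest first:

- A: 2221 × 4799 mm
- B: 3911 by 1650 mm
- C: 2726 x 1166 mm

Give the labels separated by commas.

B, C, A

Ratios: A = 4799 / 2221 ≈ 2.161; B = 3911 / 1650 ≈ 2.370; C = 2726 / 1166 ≈ 2.338.
|Δ from 2.414|: A 0.253; B 0.044; C 0.076.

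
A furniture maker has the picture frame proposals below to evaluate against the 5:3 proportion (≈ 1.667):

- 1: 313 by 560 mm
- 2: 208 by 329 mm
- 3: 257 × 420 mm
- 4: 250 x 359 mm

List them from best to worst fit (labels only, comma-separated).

1: 560/313 ≈ 1.789 → |1.789 − 1.667| = 0.122
2: 329/208 ≈ 1.582 → |1.582 − 1.667| = 0.085
3: 420/257 ≈ 1.634 → |1.634 − 1.667| = 0.033
4: 359/250 ≈ 1.436 → |1.436 − 1.667| = 0.231

3, 2, 1, 4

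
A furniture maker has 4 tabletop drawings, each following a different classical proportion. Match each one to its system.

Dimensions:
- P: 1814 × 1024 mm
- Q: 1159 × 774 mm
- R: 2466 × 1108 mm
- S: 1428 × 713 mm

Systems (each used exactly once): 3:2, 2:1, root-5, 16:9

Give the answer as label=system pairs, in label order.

P = 1814/1024 ≈ 1.771 → 16:9 (1.778)
Q = 1159/774 ≈ 1.497 → 3:2 (1.500)
R = 2466/1108 ≈ 2.226 → root-5 (2.236)
S = 1428/713 ≈ 2.003 → 2:1 (2.000)

P=16:9, Q=3:2, R=root-5, S=2:1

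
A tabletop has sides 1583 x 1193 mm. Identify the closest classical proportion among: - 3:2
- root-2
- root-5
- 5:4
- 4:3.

4:3

Ratio = 1583 / 1193 ≈ 1.327.
Distances: 3:2 1.500 (Δ 0.173); root-2 1.414 (Δ 0.087); root-5 2.236 (Δ 0.909); 5:4 1.250 (Δ 0.077); 4:3 1.333 (Δ 0.006).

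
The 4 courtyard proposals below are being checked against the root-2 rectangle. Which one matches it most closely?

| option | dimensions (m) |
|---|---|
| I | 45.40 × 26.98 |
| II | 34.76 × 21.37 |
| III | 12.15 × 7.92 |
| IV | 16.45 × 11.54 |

Ratios (long/short): I ≈ 1.683; II ≈ 1.627; III ≈ 1.534; IV ≈ 1.425.
root-2 ≈ 1.414; option IV is nearest (Δ 0.011).

IV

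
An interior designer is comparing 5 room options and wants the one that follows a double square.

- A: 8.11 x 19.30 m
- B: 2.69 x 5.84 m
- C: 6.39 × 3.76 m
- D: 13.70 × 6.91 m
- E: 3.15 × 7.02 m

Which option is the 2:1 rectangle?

Target 2:1 ≈ 2.000.
A: 2.380 (Δ0.380)  B: 2.171 (Δ0.171)  C: 1.699 (Δ0.301)  D: 1.983 (Δ0.017)  E: 2.229 (Δ0.229)

D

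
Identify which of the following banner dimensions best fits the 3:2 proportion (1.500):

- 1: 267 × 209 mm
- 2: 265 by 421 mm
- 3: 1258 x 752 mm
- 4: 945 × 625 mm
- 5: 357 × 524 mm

4

Ratios (long/short): 1 ≈ 1.278; 2 ≈ 1.589; 3 ≈ 1.673; 4 ≈ 1.512; 5 ≈ 1.468.
3:2 ≈ 1.500; option 4 is nearest (Δ 0.012).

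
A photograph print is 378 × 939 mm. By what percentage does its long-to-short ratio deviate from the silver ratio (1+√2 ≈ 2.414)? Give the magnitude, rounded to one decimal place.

2.9%

Ratio = 939 / 378 ≈ 2.4841.
Ideal silver ratio ≈ 2.4142. |2.4841 − 2.4142| / 2.4142 ≈ 2.90% → 2.9%.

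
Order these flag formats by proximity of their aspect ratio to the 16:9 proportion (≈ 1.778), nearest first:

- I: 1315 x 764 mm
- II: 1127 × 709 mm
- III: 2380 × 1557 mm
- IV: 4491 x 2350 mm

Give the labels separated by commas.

I, IV, II, III

I: 1315/764 ≈ 1.721 → |1.721 − 1.778| = 0.057
II: 1127/709 ≈ 1.590 → |1.590 − 1.778| = 0.188
III: 2380/1557 ≈ 1.529 → |1.529 − 1.778| = 0.249
IV: 4491/2350 ≈ 1.911 → |1.911 − 1.778| = 0.133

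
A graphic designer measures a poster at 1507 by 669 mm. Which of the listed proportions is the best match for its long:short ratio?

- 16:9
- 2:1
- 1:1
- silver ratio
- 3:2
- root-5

1507/669 ≈ 2.253. Nearest candidates are root-5 (2.236, off by 0.017) and silver ratio (2.414, off by 0.161).

root-5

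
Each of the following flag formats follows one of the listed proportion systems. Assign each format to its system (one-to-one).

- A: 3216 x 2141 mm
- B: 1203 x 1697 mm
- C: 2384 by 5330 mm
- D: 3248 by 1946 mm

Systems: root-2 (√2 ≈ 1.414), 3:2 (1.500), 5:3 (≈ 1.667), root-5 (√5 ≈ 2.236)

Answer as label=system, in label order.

A=3:2, B=root-2, C=root-5, D=5:3

Ratios: A ≈ 1.502; B ≈ 1.411; C ≈ 2.236; D ≈ 1.669.
Targets: root-2 ≈ 1.414; 3:2 ≈ 1.500; 5:3 ≈ 1.667; root-5 ≈ 2.236.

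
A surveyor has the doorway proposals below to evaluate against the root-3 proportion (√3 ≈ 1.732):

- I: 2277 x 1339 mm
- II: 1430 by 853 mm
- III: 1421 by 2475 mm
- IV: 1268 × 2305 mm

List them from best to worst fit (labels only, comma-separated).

III, I, II, IV

I: 2277/1339 ≈ 1.701 → |1.701 − 1.732| = 0.031
II: 1430/853 ≈ 1.676 → |1.676 − 1.732| = 0.056
III: 2475/1421 ≈ 1.742 → |1.742 − 1.732| = 0.010
IV: 2305/1268 ≈ 1.818 → |1.818 − 1.732| = 0.086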